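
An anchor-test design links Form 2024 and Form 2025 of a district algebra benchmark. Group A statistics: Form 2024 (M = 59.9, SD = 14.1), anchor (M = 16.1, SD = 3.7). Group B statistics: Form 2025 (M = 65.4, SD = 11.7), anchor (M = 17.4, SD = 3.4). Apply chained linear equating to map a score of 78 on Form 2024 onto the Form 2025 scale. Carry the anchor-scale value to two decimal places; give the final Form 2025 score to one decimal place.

77.3

Form 2024 → anchor (Group A): v = (3.7/14.1)(78 − 59.9) + 16.1 = 20.85
anchor → Form 2025 (Group B): y = (11.7/3.4)(20.85 − 17.4) + 65.4 = 77.3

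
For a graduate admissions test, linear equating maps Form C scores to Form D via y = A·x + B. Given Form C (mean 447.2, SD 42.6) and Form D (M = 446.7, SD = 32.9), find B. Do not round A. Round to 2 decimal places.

A = SD_Y / SD_X = 32.9 / 42.6 = 0.772300
B = M_Y − A·M_X = 446.7 − 0.772300 × 447.2 = 101.33

101.33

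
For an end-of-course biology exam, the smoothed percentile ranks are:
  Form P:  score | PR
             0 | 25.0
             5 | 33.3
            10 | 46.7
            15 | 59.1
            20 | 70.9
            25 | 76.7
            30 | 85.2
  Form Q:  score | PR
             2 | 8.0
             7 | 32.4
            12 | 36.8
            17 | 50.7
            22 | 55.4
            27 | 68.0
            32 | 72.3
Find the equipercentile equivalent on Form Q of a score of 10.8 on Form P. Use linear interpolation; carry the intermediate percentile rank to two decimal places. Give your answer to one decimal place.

16.3

PR of 10.8 on Form P: 46.7 + (10.8 − 10)/(15 − 10) × (59.1 − 46.7) = 48.68
On Form Q, PR 48.68 falls between score 12 (PR 36.8) and 17 (PR 50.7).
Interpolate: 12 + (48.68 − 36.8)/(50.7 − 36.8) × (17 − 12) = 16.3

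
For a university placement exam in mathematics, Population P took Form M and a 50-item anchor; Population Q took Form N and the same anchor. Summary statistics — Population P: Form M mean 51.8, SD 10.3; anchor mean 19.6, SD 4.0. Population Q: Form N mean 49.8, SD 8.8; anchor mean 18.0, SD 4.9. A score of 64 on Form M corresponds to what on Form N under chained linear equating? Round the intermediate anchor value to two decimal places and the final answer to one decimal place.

61.2

Form M → anchor (Population P): v = (4.0/10.3)(64 − 51.8) + 19.6 = 24.34
anchor → Form N (Population Q): y = (8.8/4.9)(24.34 − 18.0) + 49.8 = 61.2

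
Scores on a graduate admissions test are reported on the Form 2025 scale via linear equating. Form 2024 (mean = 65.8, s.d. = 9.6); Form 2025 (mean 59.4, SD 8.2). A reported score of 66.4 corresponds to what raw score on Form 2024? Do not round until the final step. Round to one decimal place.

74.0

Invert y = (SD_Y/SD_X)(x − M_X) + M_Y:
x = (SD_X/SD_Y)(y − M_Y) + M_X = (9.6/8.2)(66.4 − 59.4) + 65.8
x = 1.170732 × 7.000 + 65.8 = 74.0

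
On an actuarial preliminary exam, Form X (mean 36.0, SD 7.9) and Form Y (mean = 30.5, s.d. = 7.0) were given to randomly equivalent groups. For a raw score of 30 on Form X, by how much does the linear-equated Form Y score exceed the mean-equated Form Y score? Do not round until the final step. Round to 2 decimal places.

0.68

Mean-equated: 30 + (30.5 − 36.0) = 24.50
Linear-equated: (7.0/7.9)(30 − 36.0) + 30.5 = 25.184
Difference = 25.184 − 24.50 = 0.68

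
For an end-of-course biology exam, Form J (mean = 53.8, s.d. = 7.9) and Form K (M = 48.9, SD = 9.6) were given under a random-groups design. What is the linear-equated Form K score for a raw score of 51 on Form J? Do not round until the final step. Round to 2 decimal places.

45.50

Linear equating: y = (SD_Y/SD_X)(x − M_X) + M_Y
y = (9.6/7.9)(51 − 53.8) + 48.9
y = 1.215190 × -2.8 + 48.9 = -3.4025 + 48.9 = 45.50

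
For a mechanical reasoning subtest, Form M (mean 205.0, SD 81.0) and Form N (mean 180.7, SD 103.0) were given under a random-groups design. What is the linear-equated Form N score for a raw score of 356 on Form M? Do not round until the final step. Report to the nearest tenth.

Linear equating: y = (SD_Y/SD_X)(x − M_X) + M_Y
y = (103.0/81.0)(356 − 205.0) + 180.7
y = 1.271605 × 151.0 + 180.7 = 192.0123 + 180.7 = 372.7

372.7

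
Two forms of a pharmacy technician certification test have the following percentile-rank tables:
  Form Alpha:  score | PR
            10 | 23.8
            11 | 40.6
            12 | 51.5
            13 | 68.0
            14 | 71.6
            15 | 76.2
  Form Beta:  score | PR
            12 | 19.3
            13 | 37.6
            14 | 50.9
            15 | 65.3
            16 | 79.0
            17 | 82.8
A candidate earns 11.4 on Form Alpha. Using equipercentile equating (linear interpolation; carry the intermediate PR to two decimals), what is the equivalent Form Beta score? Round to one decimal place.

13.6

PR of 11.4 on Form Alpha: 40.6 + (11.4 − 11)/(12 − 11) × (51.5 − 40.6) = 44.96
On Form Beta, PR 44.96 falls between score 13 (PR 37.6) and 14 (PR 50.9).
Interpolate: 13 + (44.96 − 37.6)/(50.9 − 37.6) × (14 − 13) = 13.6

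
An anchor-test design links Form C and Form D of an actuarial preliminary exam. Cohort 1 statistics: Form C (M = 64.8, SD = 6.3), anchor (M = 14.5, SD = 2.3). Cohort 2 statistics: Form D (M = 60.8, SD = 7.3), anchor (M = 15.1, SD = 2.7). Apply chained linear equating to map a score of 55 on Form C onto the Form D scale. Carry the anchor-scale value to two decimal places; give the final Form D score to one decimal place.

Form C → anchor (Cohort 1): v = (2.3/6.3)(55 − 64.8) + 14.5 = 10.92
anchor → Form D (Cohort 2): y = (7.3/2.7)(10.92 − 15.1) + 60.8 = 49.5

49.5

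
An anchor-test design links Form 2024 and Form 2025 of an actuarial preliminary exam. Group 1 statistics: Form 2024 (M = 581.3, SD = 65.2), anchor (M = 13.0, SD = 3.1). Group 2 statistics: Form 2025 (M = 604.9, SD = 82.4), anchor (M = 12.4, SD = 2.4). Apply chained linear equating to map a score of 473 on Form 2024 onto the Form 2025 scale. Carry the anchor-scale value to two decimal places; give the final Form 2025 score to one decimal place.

Form 2024 → anchor (Group 1): v = (3.1/65.2)(473 − 581.3) + 13.0 = 7.85
anchor → Form 2025 (Group 2): y = (82.4/2.4)(7.85 − 12.4) + 604.9 = 448.7

448.7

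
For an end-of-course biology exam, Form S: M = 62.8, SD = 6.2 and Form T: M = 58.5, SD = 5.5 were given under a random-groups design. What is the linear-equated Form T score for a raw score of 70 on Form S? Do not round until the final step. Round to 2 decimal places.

64.89

Linear equating: y = (SD_Y/SD_X)(x − M_X) + M_Y
y = (5.5/6.2)(70 − 62.8) + 58.5
y = 0.887097 × 7.2 + 58.5 = 6.3871 + 58.5 = 64.89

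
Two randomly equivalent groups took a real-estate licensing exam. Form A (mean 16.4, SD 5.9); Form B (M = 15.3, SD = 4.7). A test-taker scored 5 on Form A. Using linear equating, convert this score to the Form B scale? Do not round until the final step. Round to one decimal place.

6.2

Linear equating: y = (SD_Y/SD_X)(x − M_X) + M_Y
y = (4.7/5.9)(5 − 16.4) + 15.3
y = 0.796610 × -11.4 + 15.3 = -9.0814 + 15.3 = 6.2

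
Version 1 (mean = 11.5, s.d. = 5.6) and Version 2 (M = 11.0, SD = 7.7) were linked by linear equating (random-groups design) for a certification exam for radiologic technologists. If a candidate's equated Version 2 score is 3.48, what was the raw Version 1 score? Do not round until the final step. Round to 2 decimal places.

Invert y = (SD_Y/SD_X)(x − M_X) + M_Y:
x = (SD_X/SD_Y)(y − M_Y) + M_X = (5.6/7.7)(3.48 − 11.0) + 11.5
x = 0.727273 × -7.520 + 11.5 = 6.03

6.03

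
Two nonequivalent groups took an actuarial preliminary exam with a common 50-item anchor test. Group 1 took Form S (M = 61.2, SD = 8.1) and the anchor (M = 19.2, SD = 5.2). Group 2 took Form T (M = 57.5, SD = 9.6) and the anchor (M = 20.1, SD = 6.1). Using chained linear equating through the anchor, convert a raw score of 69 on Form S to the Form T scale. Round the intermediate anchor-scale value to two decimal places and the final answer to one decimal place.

Form S → anchor (Group 1): v = (5.2/8.1)(69 − 61.2) + 19.2 = 24.21
anchor → Form T (Group 2): y = (9.6/6.1)(24.21 − 20.1) + 57.5 = 64.0

64.0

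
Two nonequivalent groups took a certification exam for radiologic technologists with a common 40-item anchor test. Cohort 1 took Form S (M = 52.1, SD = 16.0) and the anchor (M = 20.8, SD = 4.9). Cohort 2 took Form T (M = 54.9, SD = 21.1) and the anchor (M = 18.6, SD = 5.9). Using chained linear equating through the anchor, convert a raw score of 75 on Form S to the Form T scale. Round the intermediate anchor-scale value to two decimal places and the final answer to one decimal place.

Form S → anchor (Cohort 1): v = (4.9/16.0)(75 − 52.1) + 20.8 = 27.81
anchor → Form T (Cohort 2): y = (21.1/5.9)(27.81 − 18.6) + 54.9 = 87.8

87.8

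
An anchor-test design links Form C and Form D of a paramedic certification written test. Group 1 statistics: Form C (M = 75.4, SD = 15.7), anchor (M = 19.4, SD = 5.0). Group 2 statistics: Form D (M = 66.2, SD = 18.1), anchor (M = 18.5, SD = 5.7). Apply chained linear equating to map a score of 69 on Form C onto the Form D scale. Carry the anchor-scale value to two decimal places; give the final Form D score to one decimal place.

62.6

Form C → anchor (Group 1): v = (5.0/15.7)(69 − 75.4) + 19.4 = 17.36
anchor → Form D (Group 2): y = (18.1/5.7)(17.36 − 18.5) + 66.2 = 62.6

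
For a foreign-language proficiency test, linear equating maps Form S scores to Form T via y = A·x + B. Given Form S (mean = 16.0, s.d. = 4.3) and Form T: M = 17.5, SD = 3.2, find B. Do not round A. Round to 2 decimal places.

A = SD_Y / SD_X = 3.2 / 4.3 = 0.744186
B = M_Y − A·M_X = 17.5 − 0.744186 × 16.0 = 5.59

5.59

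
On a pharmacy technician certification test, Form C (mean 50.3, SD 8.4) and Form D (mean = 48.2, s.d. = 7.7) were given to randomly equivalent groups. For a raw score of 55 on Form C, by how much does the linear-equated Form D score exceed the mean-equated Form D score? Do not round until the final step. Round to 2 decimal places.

Mean-equated: 55 + (48.2 − 50.3) = 52.90
Linear-equated: (7.7/8.4)(55 − 50.3) + 48.2 = 52.508
Difference = 52.508 − 52.90 = -0.39

-0.39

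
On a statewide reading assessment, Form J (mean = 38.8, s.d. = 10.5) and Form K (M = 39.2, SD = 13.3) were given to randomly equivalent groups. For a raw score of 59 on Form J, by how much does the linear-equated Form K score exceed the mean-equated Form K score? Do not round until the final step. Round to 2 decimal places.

Mean-equated: 59 + (39.2 − 38.8) = 59.40
Linear-equated: (13.3/10.5)(59 − 38.8) + 39.2 = 64.787
Difference = 64.787 − 59.40 = 5.39

5.39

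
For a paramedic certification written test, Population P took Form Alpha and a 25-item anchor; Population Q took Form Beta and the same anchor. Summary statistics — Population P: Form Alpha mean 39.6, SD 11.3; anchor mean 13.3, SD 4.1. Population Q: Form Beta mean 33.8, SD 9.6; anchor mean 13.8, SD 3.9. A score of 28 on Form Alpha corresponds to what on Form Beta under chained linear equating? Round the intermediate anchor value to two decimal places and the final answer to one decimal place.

Form Alpha → anchor (Population P): v = (4.1/11.3)(28 − 39.6) + 13.3 = 9.09
anchor → Form Beta (Population Q): y = (9.6/3.9)(9.09 − 13.8) + 33.8 = 22.2

22.2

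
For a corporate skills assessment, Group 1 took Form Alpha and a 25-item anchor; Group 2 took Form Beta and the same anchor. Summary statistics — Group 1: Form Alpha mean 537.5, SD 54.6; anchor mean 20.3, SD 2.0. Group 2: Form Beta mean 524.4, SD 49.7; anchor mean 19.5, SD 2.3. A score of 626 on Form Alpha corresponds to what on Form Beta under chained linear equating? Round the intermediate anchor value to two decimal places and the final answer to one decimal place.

611.7

Form Alpha → anchor (Group 1): v = (2.0/54.6)(626 − 537.5) + 20.3 = 23.54
anchor → Form Beta (Group 2): y = (49.7/2.3)(23.54 − 19.5) + 524.4 = 611.7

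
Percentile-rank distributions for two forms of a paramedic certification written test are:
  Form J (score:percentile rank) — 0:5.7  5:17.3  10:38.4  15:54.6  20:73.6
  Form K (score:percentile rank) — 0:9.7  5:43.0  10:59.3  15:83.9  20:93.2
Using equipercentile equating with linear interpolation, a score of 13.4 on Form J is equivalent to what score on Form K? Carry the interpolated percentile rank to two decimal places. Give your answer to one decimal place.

PR of 13.4 on Form J: 38.4 + (13.4 − 10)/(15 − 10) × (54.6 − 38.4) = 49.42
On Form K, PR 49.42 falls between score 5 (PR 43.0) and 10 (PR 59.3).
Interpolate: 5 + (49.42 − 43.0)/(59.3 − 43.0) × (10 − 5) = 7.0

7.0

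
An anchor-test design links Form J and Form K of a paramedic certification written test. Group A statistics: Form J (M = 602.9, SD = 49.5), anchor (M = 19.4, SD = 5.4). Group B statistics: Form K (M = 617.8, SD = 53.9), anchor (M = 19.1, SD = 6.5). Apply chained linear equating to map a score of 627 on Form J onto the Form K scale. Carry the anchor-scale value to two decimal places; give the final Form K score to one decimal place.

Form J → anchor (Group A): v = (5.4/49.5)(627 − 602.9) + 19.4 = 22.03
anchor → Form K (Group B): y = (53.9/6.5)(22.03 − 19.1) + 617.8 = 642.1

642.1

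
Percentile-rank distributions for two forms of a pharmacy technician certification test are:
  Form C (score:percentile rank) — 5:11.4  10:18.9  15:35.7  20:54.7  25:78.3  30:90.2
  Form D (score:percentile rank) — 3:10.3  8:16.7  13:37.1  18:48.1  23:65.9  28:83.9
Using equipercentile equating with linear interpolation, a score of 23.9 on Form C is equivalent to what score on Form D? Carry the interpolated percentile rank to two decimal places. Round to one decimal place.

PR of 23.9 on Form C: 54.7 + (23.9 − 20)/(25 − 20) × (78.3 − 54.7) = 73.11
On Form D, PR 73.11 falls between score 23 (PR 65.9) and 28 (PR 83.9).
Interpolate: 23 + (73.11 − 65.9)/(83.9 − 65.9) × (28 − 23) = 25.0

25.0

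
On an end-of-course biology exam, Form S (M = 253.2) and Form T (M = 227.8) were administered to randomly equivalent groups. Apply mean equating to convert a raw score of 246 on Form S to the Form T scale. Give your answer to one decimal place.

Mean equating: y = x + (M_Y − M_X) = 246 + (227.8 − 253.2) = 220.6

220.6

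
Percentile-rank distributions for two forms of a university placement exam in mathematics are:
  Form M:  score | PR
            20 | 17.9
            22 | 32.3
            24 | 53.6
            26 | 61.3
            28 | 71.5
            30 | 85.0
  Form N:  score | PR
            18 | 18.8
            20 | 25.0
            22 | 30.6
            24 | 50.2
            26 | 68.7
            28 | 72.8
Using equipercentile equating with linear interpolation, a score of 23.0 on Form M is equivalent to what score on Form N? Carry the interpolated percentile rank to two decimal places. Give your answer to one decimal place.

23.3

PR of 23.0 on Form M: 32.3 + (23.0 − 22)/(24 − 22) × (53.6 − 32.3) = 42.95
On Form N, PR 42.95 falls between score 22 (PR 30.6) and 24 (PR 50.2).
Interpolate: 22 + (42.95 − 30.6)/(50.2 − 30.6) × (24 − 22) = 23.3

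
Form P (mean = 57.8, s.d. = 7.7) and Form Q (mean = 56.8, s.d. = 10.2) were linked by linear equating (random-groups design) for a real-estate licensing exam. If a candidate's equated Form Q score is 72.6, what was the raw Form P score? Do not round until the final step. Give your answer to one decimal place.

69.7

Invert y = (SD_Y/SD_X)(x − M_X) + M_Y:
x = (SD_X/SD_Y)(y − M_Y) + M_X = (7.7/10.2)(72.6 − 56.8) + 57.8
x = 0.754902 × 15.800 + 57.8 = 69.7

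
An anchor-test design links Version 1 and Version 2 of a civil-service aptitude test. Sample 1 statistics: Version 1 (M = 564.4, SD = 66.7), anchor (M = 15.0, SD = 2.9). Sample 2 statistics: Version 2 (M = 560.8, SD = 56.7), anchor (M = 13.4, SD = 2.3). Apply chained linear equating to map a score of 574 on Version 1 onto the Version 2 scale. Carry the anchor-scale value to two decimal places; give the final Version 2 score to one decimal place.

Version 1 → anchor (Sample 1): v = (2.9/66.7)(574 − 564.4) + 15.0 = 15.42
anchor → Version 2 (Sample 2): y = (56.7/2.3)(15.42 − 13.4) + 560.8 = 610.6

610.6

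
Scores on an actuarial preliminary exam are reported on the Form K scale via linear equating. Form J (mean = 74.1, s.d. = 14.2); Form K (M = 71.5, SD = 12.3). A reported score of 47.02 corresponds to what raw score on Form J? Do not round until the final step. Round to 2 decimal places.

Invert y = (SD_Y/SD_X)(x − M_X) + M_Y:
x = (SD_X/SD_Y)(y − M_Y) + M_X = (14.2/12.3)(47.02 − 71.5) + 74.1
x = 1.154472 × -24.480 + 74.1 = 45.84

45.84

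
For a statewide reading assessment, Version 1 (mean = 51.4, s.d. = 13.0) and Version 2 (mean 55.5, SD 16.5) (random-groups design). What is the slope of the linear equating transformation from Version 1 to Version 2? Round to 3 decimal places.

1.269

A = SD_Y / SD_X = 16.5 / 13.0 = 1.269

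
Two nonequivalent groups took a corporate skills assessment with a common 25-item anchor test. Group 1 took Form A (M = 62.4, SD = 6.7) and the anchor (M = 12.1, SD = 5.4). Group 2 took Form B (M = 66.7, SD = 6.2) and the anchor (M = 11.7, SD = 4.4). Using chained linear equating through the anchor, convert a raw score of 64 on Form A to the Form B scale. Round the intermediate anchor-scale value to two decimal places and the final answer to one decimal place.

69.1

Form A → anchor (Group 1): v = (5.4/6.7)(64 − 62.4) + 12.1 = 13.39
anchor → Form B (Group 2): y = (6.2/4.4)(13.39 − 11.7) + 66.7 = 69.1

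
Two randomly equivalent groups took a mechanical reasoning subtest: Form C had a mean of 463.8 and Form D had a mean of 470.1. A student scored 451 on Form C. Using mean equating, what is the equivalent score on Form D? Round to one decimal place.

457.3

Mean equating: y = x + (M_Y − M_X) = 451 + (470.1 − 463.8) = 457.3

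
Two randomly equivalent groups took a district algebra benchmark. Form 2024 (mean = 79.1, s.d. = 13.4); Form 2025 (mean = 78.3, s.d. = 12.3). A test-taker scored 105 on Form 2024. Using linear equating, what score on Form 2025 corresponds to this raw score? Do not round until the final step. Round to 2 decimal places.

102.07

Linear equating: y = (SD_Y/SD_X)(x − M_X) + M_Y
y = (12.3/13.4)(105 − 79.1) + 78.3
y = 0.917910 × 25.9 + 78.3 = 23.7739 + 78.3 = 102.07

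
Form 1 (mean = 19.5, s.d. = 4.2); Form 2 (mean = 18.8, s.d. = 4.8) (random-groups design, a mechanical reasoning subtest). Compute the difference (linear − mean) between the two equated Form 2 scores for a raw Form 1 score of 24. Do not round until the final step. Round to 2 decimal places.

Mean-equated: 24 + (18.8 − 19.5) = 23.30
Linear-equated: (4.8/4.2)(24 − 19.5) + 18.8 = 23.943
Difference = 23.943 − 23.30 = 0.64

0.64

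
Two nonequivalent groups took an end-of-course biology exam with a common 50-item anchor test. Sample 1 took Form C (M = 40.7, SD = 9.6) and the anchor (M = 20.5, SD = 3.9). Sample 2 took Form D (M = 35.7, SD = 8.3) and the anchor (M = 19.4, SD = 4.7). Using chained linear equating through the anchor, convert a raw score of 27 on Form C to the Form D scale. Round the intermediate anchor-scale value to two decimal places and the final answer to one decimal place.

Form C → anchor (Sample 1): v = (3.9/9.6)(27 − 40.7) + 20.5 = 14.93
anchor → Form D (Sample 2): y = (8.3/4.7)(14.93 − 19.4) + 35.7 = 27.8

27.8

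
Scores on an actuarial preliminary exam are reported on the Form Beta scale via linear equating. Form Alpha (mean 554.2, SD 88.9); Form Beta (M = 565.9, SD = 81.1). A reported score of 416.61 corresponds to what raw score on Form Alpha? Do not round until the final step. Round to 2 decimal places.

390.55

Invert y = (SD_Y/SD_X)(x − M_X) + M_Y:
x = (SD_X/SD_Y)(y − M_Y) + M_X = (88.9/81.1)(416.61 − 565.9) + 554.2
x = 1.096178 × -149.290 + 554.2 = 390.55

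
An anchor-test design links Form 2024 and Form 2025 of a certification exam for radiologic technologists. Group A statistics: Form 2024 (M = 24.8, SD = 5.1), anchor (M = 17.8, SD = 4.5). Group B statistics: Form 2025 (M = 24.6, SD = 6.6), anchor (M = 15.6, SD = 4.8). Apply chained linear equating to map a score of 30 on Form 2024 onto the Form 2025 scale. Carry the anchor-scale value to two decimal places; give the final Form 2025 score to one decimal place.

33.9

Form 2024 → anchor (Group A): v = (4.5/5.1)(30 − 24.8) + 17.8 = 22.39
anchor → Form 2025 (Group B): y = (6.6/4.8)(22.39 − 15.6) + 24.6 = 33.9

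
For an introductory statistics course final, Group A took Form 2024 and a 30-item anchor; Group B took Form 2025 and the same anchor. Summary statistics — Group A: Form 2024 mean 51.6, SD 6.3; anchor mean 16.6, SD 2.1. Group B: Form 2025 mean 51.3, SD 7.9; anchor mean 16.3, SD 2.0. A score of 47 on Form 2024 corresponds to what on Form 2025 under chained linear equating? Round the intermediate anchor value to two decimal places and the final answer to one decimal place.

46.4

Form 2024 → anchor (Group A): v = (2.1/6.3)(47 − 51.6) + 16.6 = 15.07
anchor → Form 2025 (Group B): y = (7.9/2.0)(15.07 − 16.3) + 51.3 = 46.4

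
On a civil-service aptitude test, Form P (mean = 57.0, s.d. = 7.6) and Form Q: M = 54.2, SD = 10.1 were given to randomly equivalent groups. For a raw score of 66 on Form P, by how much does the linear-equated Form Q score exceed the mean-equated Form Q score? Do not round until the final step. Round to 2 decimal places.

2.96

Mean-equated: 66 + (54.2 − 57.0) = 63.20
Linear-equated: (10.1/7.6)(66 − 57.0) + 54.2 = 66.161
Difference = 66.161 − 63.20 = 2.96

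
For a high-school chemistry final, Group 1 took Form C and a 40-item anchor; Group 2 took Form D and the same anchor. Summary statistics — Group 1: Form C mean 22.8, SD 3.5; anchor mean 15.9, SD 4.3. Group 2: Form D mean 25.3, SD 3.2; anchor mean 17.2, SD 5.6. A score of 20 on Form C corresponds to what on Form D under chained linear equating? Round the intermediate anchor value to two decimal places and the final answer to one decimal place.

Form C → anchor (Group 1): v = (4.3/3.5)(20 − 22.8) + 15.9 = 12.46
anchor → Form D (Group 2): y = (3.2/5.6)(12.46 − 17.2) + 25.3 = 22.6

22.6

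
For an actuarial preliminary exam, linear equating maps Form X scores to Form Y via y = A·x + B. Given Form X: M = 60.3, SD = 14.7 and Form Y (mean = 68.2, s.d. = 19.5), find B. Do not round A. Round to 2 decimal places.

-11.79

A = SD_Y / SD_X = 19.5 / 14.7 = 1.326531
B = M_Y − A·M_X = 68.2 − 1.326531 × 60.3 = -11.79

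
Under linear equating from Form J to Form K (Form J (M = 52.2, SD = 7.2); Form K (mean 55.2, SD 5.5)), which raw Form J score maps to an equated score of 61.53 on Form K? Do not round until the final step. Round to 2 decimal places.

Invert y = (SD_Y/SD_X)(x − M_X) + M_Y:
x = (SD_X/SD_Y)(y − M_Y) + M_X = (7.2/5.5)(61.53 − 55.2) + 52.2
x = 1.309091 × 6.330 + 52.2 = 60.49

60.49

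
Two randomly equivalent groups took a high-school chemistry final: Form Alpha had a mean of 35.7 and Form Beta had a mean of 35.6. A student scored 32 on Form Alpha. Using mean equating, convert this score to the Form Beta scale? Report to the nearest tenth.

31.9

Mean equating: y = x + (M_Y − M_X) = 32 + (35.6 − 35.7) = 31.9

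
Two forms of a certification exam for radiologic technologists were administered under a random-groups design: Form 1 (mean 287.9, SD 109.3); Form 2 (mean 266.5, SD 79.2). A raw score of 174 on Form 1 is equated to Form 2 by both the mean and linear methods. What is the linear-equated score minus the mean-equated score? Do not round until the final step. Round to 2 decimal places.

31.37

Mean-equated: 174 + (266.5 − 287.9) = 152.60
Linear-equated: (79.2/109.3)(174 − 287.9) + 266.5 = 183.967
Difference = 183.967 − 152.60 = 31.37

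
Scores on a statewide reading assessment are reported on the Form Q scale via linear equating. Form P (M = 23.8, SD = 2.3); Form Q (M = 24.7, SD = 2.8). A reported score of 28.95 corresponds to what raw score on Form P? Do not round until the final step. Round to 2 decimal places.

27.29

Invert y = (SD_Y/SD_X)(x − M_X) + M_Y:
x = (SD_X/SD_Y)(y − M_Y) + M_X = (2.3/2.8)(28.95 − 24.7) + 23.8
x = 0.821429 × 4.250 + 23.8 = 27.29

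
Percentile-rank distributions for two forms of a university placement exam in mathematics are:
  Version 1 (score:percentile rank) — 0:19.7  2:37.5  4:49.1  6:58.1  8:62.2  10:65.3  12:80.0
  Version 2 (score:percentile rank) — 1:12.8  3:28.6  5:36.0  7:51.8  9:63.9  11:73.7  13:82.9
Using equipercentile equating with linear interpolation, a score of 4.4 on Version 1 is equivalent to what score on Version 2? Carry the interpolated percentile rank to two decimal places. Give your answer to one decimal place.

PR of 4.4 on Version 1: 49.1 + (4.4 − 4)/(6 − 4) × (58.1 − 49.1) = 50.90
On Version 2, PR 50.90 falls between score 5 (PR 36.0) and 7 (PR 51.8).
Interpolate: 5 + (50.90 − 36.0)/(51.8 − 36.0) × (7 − 5) = 6.9

6.9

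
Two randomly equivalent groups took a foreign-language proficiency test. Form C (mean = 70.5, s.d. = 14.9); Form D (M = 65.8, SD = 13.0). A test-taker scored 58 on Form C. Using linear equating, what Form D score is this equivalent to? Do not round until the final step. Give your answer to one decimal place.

54.9

Linear equating: y = (SD_Y/SD_X)(x − M_X) + M_Y
y = (13.0/14.9)(58 − 70.5) + 65.8
y = 0.872483 × -12.5 + 65.8 = -10.9060 + 65.8 = 54.9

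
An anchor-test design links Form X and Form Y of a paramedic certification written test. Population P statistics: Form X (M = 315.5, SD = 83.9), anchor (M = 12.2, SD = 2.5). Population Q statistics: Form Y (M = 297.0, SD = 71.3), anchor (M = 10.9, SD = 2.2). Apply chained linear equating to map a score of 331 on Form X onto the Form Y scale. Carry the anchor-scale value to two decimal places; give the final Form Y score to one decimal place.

354.0

Form X → anchor (Population P): v = (2.5/83.9)(331 − 315.5) + 12.2 = 12.66
anchor → Form Y (Population Q): y = (71.3/2.2)(12.66 − 10.9) + 297.0 = 354.0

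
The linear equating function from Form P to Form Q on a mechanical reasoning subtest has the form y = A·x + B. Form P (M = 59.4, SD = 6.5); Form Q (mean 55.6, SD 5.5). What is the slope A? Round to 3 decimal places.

A = SD_Y / SD_X = 5.5 / 6.5 = 0.846

0.846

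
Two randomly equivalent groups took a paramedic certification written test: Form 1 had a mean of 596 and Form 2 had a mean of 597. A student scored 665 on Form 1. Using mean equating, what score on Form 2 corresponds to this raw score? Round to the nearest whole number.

666

Mean equating: y = x + (M_Y − M_X) = 665 + (597 − 596) = 666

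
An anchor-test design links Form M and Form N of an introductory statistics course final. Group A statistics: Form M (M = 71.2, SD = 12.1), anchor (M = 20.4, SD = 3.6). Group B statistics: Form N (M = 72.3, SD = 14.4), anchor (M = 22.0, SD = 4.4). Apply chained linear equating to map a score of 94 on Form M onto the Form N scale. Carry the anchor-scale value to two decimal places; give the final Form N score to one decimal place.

Form M → anchor (Group A): v = (3.6/12.1)(94 − 71.2) + 20.4 = 27.18
anchor → Form N (Group B): y = (14.4/4.4)(27.18 − 22.0) + 72.3 = 89.3

89.3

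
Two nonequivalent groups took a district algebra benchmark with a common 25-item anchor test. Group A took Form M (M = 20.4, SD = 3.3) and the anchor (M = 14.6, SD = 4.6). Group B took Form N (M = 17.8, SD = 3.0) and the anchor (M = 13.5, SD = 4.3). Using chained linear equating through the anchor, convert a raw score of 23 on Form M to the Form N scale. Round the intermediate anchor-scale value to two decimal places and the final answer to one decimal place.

21.1

Form M → anchor (Group A): v = (4.6/3.3)(23 − 20.4) + 14.6 = 18.22
anchor → Form N (Group B): y = (3.0/4.3)(18.22 − 13.5) + 17.8 = 21.1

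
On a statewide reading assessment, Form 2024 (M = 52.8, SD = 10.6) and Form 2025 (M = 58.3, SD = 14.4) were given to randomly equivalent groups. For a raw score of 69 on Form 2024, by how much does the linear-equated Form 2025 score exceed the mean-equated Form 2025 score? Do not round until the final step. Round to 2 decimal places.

Mean-equated: 69 + (58.3 − 52.8) = 74.50
Linear-equated: (14.4/10.6)(69 − 52.8) + 58.3 = 80.308
Difference = 80.308 − 74.50 = 5.81

5.81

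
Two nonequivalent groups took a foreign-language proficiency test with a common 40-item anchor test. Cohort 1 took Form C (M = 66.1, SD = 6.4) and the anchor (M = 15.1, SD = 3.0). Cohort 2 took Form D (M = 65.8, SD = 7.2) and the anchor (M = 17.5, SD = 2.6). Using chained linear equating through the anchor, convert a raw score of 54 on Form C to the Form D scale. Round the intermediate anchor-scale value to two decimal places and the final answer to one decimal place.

Form C → anchor (Cohort 1): v = (3.0/6.4)(54 − 66.1) + 15.1 = 9.43
anchor → Form D (Cohort 2): y = (7.2/2.6)(9.43 − 17.5) + 65.8 = 43.5

43.5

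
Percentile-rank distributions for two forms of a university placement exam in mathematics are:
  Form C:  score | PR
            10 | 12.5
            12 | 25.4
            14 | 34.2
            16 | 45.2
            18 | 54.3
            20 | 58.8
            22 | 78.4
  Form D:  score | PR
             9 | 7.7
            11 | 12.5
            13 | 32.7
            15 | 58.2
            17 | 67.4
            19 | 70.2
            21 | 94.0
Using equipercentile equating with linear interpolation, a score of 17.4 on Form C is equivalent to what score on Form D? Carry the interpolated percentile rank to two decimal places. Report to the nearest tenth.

PR of 17.4 on Form C: 45.2 + (17.4 − 16)/(18 − 16) × (54.3 − 45.2) = 51.57
On Form D, PR 51.57 falls between score 13 (PR 32.7) and 15 (PR 58.2).
Interpolate: 13 + (51.57 − 32.7)/(58.2 − 32.7) × (15 − 13) = 14.5

14.5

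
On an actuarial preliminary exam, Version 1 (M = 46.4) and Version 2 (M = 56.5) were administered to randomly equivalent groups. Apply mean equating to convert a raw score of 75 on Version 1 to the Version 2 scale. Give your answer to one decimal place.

Mean equating: y = x + (M_Y − M_X) = 75 + (56.5 − 46.4) = 85.1

85.1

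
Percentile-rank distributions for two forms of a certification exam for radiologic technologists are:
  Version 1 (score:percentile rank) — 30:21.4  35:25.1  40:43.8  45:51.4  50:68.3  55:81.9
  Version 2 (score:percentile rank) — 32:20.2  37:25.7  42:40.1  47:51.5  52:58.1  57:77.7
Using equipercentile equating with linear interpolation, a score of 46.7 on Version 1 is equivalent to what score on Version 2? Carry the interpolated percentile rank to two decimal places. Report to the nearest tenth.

51.3

PR of 46.7 on Version 1: 51.4 + (46.7 − 45)/(50 − 45) × (68.3 − 51.4) = 57.15
On Version 2, PR 57.15 falls between score 47 (PR 51.5) and 52 (PR 58.1).
Interpolate: 47 + (57.15 − 51.5)/(58.1 − 51.5) × (52 − 47) = 51.3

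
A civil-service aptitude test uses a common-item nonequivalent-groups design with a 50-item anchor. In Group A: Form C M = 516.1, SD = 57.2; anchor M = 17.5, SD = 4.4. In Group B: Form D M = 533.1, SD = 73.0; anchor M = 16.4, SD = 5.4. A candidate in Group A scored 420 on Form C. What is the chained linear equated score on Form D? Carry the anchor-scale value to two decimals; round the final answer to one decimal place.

448.1

Form C → anchor (Group A): v = (4.4/57.2)(420 − 516.1) + 17.5 = 10.11
anchor → Form D (Group B): y = (73.0/5.4)(10.11 − 16.4) + 533.1 = 448.1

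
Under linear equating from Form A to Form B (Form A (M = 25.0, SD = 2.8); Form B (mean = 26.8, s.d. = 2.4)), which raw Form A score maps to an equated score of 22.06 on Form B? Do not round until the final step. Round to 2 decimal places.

19.47

Invert y = (SD_Y/SD_X)(x − M_X) + M_Y:
x = (SD_X/SD_Y)(y − M_Y) + M_X = (2.8/2.4)(22.06 − 26.8) + 25.0
x = 1.166667 × -4.740 + 25.0 = 19.47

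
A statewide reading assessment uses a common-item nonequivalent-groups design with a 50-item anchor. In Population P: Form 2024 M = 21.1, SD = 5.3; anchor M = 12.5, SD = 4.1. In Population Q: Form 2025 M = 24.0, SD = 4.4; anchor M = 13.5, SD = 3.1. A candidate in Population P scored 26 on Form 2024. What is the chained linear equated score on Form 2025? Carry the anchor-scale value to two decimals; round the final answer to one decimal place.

Form 2024 → anchor (Population P): v = (4.1/5.3)(26 − 21.1) + 12.5 = 16.29
anchor → Form 2025 (Population Q): y = (4.4/3.1)(16.29 − 13.5) + 24.0 = 28.0

28.0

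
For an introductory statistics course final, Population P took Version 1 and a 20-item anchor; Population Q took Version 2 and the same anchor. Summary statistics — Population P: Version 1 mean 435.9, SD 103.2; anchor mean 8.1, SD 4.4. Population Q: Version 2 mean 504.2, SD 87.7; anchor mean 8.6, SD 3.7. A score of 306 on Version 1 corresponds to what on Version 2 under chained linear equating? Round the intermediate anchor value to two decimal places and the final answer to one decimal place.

361.0

Version 1 → anchor (Population P): v = (4.4/103.2)(306 − 435.9) + 8.1 = 2.56
anchor → Version 2 (Population Q): y = (87.7/3.7)(2.56 − 8.6) + 504.2 = 361.0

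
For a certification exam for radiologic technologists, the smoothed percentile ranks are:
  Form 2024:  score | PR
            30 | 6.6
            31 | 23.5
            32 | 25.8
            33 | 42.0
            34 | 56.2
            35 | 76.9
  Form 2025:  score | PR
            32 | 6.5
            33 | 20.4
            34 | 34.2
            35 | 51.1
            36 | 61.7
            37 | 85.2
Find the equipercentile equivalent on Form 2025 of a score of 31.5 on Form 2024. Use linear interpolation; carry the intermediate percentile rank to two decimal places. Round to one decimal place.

33.3

PR of 31.5 on Form 2024: 23.5 + (31.5 − 31)/(32 − 31) × (25.8 − 23.5) = 24.65
On Form 2025, PR 24.65 falls between score 33 (PR 20.4) and 34 (PR 34.2).
Interpolate: 33 + (24.65 − 20.4)/(34.2 − 20.4) × (34 − 33) = 33.3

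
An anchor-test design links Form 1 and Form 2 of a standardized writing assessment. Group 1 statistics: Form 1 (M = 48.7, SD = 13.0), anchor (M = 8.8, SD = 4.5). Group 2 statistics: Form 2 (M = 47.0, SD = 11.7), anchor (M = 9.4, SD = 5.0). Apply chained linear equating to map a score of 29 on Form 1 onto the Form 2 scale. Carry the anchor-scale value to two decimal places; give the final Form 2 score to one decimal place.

Form 1 → anchor (Group 1): v = (4.5/13.0)(29 − 48.7) + 8.8 = 1.98
anchor → Form 2 (Group 2): y = (11.7/5.0)(1.98 − 9.4) + 47.0 = 29.6

29.6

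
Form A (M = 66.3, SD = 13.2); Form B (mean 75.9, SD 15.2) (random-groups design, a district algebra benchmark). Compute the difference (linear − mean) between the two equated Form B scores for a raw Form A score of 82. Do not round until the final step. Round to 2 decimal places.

Mean-equated: 82 + (75.9 − 66.3) = 91.60
Linear-equated: (15.2/13.2)(82 − 66.3) + 75.9 = 93.979
Difference = 93.979 − 91.60 = 2.38

2.38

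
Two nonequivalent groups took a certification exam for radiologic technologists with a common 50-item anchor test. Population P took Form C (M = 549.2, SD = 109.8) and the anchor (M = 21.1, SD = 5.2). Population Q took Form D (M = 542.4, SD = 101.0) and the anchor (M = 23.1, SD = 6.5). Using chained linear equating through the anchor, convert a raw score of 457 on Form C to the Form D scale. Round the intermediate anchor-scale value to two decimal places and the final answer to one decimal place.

443.4

Form C → anchor (Population P): v = (5.2/109.8)(457 − 549.2) + 21.1 = 16.73
anchor → Form D (Population Q): y = (101.0/6.5)(16.73 − 23.1) + 542.4 = 443.4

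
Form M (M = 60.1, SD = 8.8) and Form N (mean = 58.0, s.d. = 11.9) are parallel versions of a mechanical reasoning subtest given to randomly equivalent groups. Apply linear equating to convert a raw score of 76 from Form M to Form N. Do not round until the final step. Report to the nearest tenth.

Linear equating: y = (SD_Y/SD_X)(x − M_X) + M_Y
y = (11.9/8.8)(76 − 60.1) + 58.0
y = 1.352273 × 15.9 + 58.0 = 21.5011 + 58.0 = 79.5

79.5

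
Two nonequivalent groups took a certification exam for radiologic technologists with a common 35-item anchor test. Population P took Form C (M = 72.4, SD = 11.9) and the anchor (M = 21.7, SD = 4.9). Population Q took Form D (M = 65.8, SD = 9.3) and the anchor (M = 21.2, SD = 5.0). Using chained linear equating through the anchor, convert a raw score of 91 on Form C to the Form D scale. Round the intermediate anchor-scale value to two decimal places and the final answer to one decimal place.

Form C → anchor (Population P): v = (4.9/11.9)(91 − 72.4) + 21.7 = 29.36
anchor → Form D (Population Q): y = (9.3/5.0)(29.36 − 21.2) + 65.8 = 81.0

81.0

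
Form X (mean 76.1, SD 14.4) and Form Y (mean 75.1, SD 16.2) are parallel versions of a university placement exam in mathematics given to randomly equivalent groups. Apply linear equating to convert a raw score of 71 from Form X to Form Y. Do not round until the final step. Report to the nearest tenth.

Linear equating: y = (SD_Y/SD_X)(x − M_X) + M_Y
y = (16.2/14.4)(71 − 76.1) + 75.1
y = 1.125000 × -5.1 + 75.1 = -5.7375 + 75.1 = 69.4

69.4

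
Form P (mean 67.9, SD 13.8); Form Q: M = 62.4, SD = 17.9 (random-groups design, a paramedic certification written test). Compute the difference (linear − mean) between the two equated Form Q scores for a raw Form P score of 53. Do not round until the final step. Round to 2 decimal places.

-4.43

Mean-equated: 53 + (62.4 − 67.9) = 47.50
Linear-equated: (17.9/13.8)(53 − 67.9) + 62.4 = 43.073
Difference = 43.073 − 47.50 = -4.43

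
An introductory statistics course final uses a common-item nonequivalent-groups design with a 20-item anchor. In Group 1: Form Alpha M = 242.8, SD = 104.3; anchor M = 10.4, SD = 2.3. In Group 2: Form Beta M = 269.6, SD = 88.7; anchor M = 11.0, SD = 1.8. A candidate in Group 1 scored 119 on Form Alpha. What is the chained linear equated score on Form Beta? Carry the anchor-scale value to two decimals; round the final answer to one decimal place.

105.5

Form Alpha → anchor (Group 1): v = (2.3/104.3)(119 − 242.8) + 10.4 = 7.67
anchor → Form Beta (Group 2): y = (88.7/1.8)(7.67 − 11.0) + 269.6 = 105.5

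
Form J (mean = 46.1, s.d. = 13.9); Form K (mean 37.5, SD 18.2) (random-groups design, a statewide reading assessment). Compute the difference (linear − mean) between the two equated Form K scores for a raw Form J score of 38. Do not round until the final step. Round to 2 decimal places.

Mean-equated: 38 + (37.5 − 46.1) = 29.40
Linear-equated: (18.2/13.9)(38 − 46.1) + 37.5 = 26.894
Difference = 26.894 − 29.40 = -2.51

-2.51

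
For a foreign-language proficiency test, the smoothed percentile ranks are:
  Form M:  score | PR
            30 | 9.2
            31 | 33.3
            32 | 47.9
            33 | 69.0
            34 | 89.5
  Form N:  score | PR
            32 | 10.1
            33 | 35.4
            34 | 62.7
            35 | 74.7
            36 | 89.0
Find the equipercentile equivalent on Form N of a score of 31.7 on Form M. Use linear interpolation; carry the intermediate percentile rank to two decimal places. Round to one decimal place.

33.3

PR of 31.7 on Form M: 33.3 + (31.7 − 31)/(32 − 31) × (47.9 − 33.3) = 43.52
On Form N, PR 43.52 falls between score 33 (PR 35.4) and 34 (PR 62.7).
Interpolate: 33 + (43.52 − 35.4)/(62.7 − 35.4) × (34 − 33) = 33.3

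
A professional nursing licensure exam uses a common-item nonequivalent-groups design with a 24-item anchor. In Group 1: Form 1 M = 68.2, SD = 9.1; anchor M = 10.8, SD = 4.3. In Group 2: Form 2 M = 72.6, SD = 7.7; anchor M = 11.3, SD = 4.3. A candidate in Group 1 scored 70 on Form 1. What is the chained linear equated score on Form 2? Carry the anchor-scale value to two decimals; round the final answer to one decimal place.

73.2

Form 1 → anchor (Group 1): v = (4.3/9.1)(70 − 68.2) + 10.8 = 11.65
anchor → Form 2 (Group 2): y = (7.7/4.3)(11.65 − 11.3) + 72.6 = 73.2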